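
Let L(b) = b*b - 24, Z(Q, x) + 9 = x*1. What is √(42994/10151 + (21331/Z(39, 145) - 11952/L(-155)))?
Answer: 3*√4897239659839011778518/16567122268 ≈ 12.672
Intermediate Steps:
Z(Q, x) = -9 + x (Z(Q, x) = -9 + x*1 = -9 + x)
L(b) = -24 + b² (L(b) = b² - 24 = -24 + b²)
√(42994/10151 + (21331/Z(39, 145) - 11952/L(-155))) = √(42994/10151 + (21331/(-9 + 145) - 11952/(-24 + (-155)²))) = √(42994*(1/10151) + (21331/136 - 11952/(-24 + 24025))) = √(42994/10151 + (21331*(1/136) - 11952/24001)) = √(42994/10151 + (21331/136 - 11952*1/24001)) = √(42994/10151 + (21331/136 - 11952/24001)) = √(42994/10151 + 510339859/3264136) = √(5320798171893/33134244536) = 3*√4897239659839011778518/16567122268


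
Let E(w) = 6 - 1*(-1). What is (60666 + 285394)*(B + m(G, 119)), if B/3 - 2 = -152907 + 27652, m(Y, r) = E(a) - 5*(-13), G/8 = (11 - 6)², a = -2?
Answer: -130010243220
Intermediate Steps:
G = 200 (G = 8*(11 - 6)² = 8*5² = 8*25 = 200)
E(w) = 7 (E(w) = 6 + 1 = 7)
m(Y, r) = 72 (m(Y, r) = 7 - 5*(-13) = 7 + 65 = 72)
B = -375759 (B = 6 + 3*(-152907 + 27652) = 6 + 3*(-125255) = 6 - 375765 = -375759)
(60666 + 285394)*(B + m(G, 119)) = (60666 + 285394)*(-375759 + 72) = 346060*(-375687) = -130010243220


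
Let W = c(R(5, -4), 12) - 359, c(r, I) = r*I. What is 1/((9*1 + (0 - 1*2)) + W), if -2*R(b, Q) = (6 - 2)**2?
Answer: -1/448 ≈ -0.0022321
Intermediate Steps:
R(b, Q) = -8 (R(b, Q) = -(6 - 2)**2/2 = -1/2*4**2 = -1/2*16 = -8)
c(r, I) = I*r
W = -455 (W = 12*(-8) - 359 = -96 - 359 = -455)
1/((9*1 + (0 - 1*2)) + W) = 1/((9*1 + (0 - 1*2)) - 455) = 1/((9 + (0 - 2)) - 455) = 1/((9 - 2) - 455) = 1/(7 - 455) = 1/(-448) = -1/448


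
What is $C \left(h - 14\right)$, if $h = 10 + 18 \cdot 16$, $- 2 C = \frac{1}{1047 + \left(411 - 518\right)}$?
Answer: $- \frac{71}{470} \approx -0.15106$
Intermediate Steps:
$C = - \frac{1}{1880}$ ($C = - \frac{1}{2 \left(1047 + \left(411 - 518\right)\right)} = - \frac{1}{2 \left(1047 - 107\right)} = - \frac{1}{2 \cdot 940} = \left(- \frac{1}{2}\right) \frac{1}{940} = - \frac{1}{1880} \approx -0.00053191$)
$h = 298$ ($h = 10 + 288 = 298$)
$C \left(h - 14\right) = - \frac{298 - 14}{1880} = \left(- \frac{1}{1880}\right) 284 = - \frac{71}{470}$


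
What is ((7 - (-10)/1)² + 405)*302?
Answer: 209588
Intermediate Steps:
((7 - (-10)/1)² + 405)*302 = ((7 - (-10))² + 405)*302 = ((7 - 5*(-2))² + 405)*302 = ((7 + 10)² + 405)*302 = (17² + 405)*302 = (289 + 405)*302 = 694*302 = 209588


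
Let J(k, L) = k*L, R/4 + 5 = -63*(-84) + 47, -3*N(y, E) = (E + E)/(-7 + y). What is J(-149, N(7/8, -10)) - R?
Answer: -3112552/147 ≈ -21174.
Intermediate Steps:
N(y, E) = -2*E/(3*(-7 + y)) (N(y, E) = -(E + E)/(3*(-7 + y)) = -2*E/(3*(-7 + y)))
R = 21336 (R = -20 + 4*(-63*(-84) + 47) = -20 + 4*(5292 + 47) = -20 + 4*5339 = -20 + 21356 = 21336)
J(k, L) = L*k
J(-149, N(7/8, -10)) - R = -2*(-10)/(-21 + 3*(7/8))*(-149) - 1*21336 = -2*(-10)/(-21 + 3*(7*(1/8)))*(-149) - 21336 = -2*(-10)/(-21 + 3*(7/8))*(-149) - 21336 = -2*(-10)/(-21 + 21/8)*(-149) - 21336 = -2*(-10)/(-147/8)*(-149) - 21336 = -2*(-10)*(-8/147)*(-149) - 21336 = -160/147*(-149) - 21336 = 23840/147 - 21336 = -3112552/147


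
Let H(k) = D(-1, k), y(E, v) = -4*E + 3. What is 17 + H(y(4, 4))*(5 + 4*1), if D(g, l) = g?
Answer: 8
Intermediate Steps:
y(E, v) = 3 - 4*E
H(k) = -1
17 + H(y(4, 4))*(5 + 4*1) = 17 - (5 + 4*1) = 17 - (5 + 4) = 17 - 1*9 = 17 - 9 = 8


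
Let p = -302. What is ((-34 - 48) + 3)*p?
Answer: 23858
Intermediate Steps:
((-34 - 48) + 3)*p = ((-34 - 48) + 3)*(-302) = (-82 + 3)*(-302) = -79*(-302) = 23858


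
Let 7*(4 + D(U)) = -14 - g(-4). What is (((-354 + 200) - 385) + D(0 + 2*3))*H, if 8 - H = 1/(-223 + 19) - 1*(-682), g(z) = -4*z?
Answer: 175581115/476 ≈ 3.6887e+5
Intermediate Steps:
H = -137495/204 (H = 8 - (1/(-223 + 19) - 1*(-682)) = 8 - (1/(-204) + 682) = 8 - (-1/204 + 682) = 8 - 1*139127/204 = 8 - 139127/204 = -137495/204 ≈ -674.00)
D(U) = -58/7 (D(U) = -4 + (-14 - (-4)*(-4))/7 = -4 + (-14 - 1*16)/7 = -4 + (-14 - 16)/7 = -4 + (1/7)*(-30) = -4 - 30/7 = -58/7)
(((-354 + 200) - 385) + D(0 + 2*3))*H = (((-354 + 200) - 385) - 58/7)*(-137495/204) = ((-154 - 385) - 58/7)*(-137495/204) = (-539 - 58/7)*(-137495/204) = -3831/7*(-137495/204) = 175581115/476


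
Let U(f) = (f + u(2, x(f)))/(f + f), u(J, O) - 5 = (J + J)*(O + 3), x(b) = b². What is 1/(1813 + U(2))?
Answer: 4/7287 ≈ 0.00054892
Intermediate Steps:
u(J, O) = 5 + 2*J*(3 + O) (u(J, O) = 5 + (J + J)*(O + 3) = 5 + (2*J)*(3 + O) = 5 + 2*J*(3 + O))
U(f) = (17 + f + 4*f²)/(2*f) (U(f) = (f + (5 + 6*2 + 2*2*f²))/(f + f) = (f + (5 + 12 + 4*f²))/((2*f)) = (f + (17 + 4*f²))*(1/(2*f)) = (17 + f + 4*f²)*(1/(2*f)) = (17 + f + 4*f²)/(2*f))
1/(1813 + U(2)) = 1/(1813 + (½)*(17 + 2 + 4*2²)/2) = 1/(1813 + (½)*(½)*(17 + 2 + 4*4)) = 1/(1813 + (½)*(½)*(17 + 2 + 16)) = 1/(1813 + (½)*(½)*35) = 1/(1813 + 35/4) = 1/(7287/4) = 4/7287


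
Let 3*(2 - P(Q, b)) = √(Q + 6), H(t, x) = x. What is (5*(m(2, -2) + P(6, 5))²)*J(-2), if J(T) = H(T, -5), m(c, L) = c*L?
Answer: -400/3 - 200*√3/3 ≈ -248.80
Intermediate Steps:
m(c, L) = L*c
P(Q, b) = 2 - √(6 + Q)/3 (P(Q, b) = 2 - √(Q + 6)/3 = 2 - √(6 + Q)/3)
J(T) = -5
(5*(m(2, -2) + P(6, 5))²)*J(-2) = (5*(-2*2 + (2 - √(6 + 6)/3))²)*(-5) = (5*(-4 + (2 - 2*√3/3))²)*(-5) = (5*(-2 - 2*√3/3)²)*(-5) = -25*(-2 - 2*√3/3)²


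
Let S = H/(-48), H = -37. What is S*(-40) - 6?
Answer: -221/6 ≈ -36.833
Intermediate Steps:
S = 37/48 (S = -37/(-48) = -37*(-1/48) = 37/48 ≈ 0.77083)
S*(-40) - 6 = (37/48)*(-40) - 6 = -185/6 - 6 = -221/6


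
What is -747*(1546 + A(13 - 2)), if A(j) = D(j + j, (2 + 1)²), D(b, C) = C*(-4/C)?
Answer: -1151874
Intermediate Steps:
D(b, C) = -4
A(j) = -4
-747*(1546 + A(13 - 2)) = -747*(1546 - 4) = -747*1542 = -1151874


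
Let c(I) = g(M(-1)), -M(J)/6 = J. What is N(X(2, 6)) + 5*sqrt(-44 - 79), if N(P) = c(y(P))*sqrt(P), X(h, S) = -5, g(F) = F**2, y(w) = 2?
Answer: I*(5*sqrt(123) + 36*sqrt(5)) ≈ 135.95*I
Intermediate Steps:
M(J) = -6*J
c(I) = 36 (c(I) = (-6*(-1))**2 = 6**2 = 36)
N(P) = 36*sqrt(P)
N(X(2, 6)) + 5*sqrt(-44 - 79) = 36*sqrt(-5) + 5*sqrt(-44 - 79) = 36*(I*sqrt(5)) + 5*sqrt(-123) = 36*I*sqrt(5) + 5*(I*sqrt(123)) = 36*I*sqrt(5) + 5*I*sqrt(123) = 5*I*sqrt(123) + 36*I*sqrt(5)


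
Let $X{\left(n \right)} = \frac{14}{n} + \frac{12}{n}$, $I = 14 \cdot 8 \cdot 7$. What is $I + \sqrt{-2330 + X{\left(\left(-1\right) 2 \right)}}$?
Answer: $784 + i \sqrt{2343} \approx 784.0 + 48.405 i$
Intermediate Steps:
$I = 784$ ($I = 112 \cdot 7 = 784$)
$X{\left(n \right)} = \frac{26}{n}$
$I + \sqrt{-2330 + X{\left(\left(-1\right) 2 \right)}} = 784 + \sqrt{-2330 + \frac{26}{\left(-1\right) 2}} = 784 + \sqrt{-2330 + \frac{26}{-2}} = 784 + \sqrt{-2330 + 26 \left(- \frac{1}{2}\right)} = 784 + \sqrt{-2330 - 13} = 784 + \sqrt{-2343} = 784 + i \sqrt{2343}$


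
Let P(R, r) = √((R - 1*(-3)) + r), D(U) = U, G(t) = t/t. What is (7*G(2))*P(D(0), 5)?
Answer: 14*√2 ≈ 19.799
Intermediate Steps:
G(t) = 1
P(R, r) = √(3 + R + r) (P(R, r) = √((R + 3) + r) = √((3 + R) + r) = √(3 + R + r))
(7*G(2))*P(D(0), 5) = (7*1)*√(3 + 0 + 5) = 7*√8 = 7*(2*√2) = 14*√2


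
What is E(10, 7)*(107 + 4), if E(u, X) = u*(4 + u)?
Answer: 15540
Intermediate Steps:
E(10, 7)*(107 + 4) = (10*(4 + 10))*(107 + 4) = (10*14)*111 = 140*111 = 15540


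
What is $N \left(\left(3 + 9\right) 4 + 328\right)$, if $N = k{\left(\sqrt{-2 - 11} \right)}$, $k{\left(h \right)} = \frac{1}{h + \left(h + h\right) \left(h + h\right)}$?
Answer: $- \frac{376 \sqrt{13}}{- 13 i + 52 \sqrt{13}} \approx -7.1962 - 0.49896 i$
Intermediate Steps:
$k{\left(h \right)} = \frac{1}{h + 4 h^{2}}$ ($k{\left(h \right)} = \frac{1}{h + 2 h 2 h} = \frac{1}{h + 4 h^{2}}$)
$N = - \frac{i \sqrt{13}}{13 \left(1 + 4 i \sqrt{13}\right)}$ ($N = \frac{1}{\sqrt{-2 - 11} \left(1 + 4 \sqrt{-2 - 11}\right)} = \frac{1}{\sqrt{-13} \left(1 + 4 \sqrt{-13}\right)} = \frac{1}{i \sqrt{13} \left(1 + 4 i \sqrt{13}\right)} = \frac{\left(- \frac{1}{13}\right) i \sqrt{13}}{1 + 4 i \sqrt{13}} = - \frac{i \sqrt{13}}{13 \left(1 + 4 i \sqrt{13}\right)} \approx -0.019139 - 0.001327 i$)
$N \left(\left(3 + 9\right) 4 + 328\right) = - \frac{\sqrt{13}}{- 13 i + 52 \sqrt{13}} \left(\left(3 + 9\right) 4 + 328\right) = - \frac{\sqrt{13}}{- 13 i + 52 \sqrt{13}} \left(12 \cdot 4 + 328\right) = - \frac{\sqrt{13}}{- 13 i + 52 \sqrt{13}} \left(48 + 328\right) = - \frac{\sqrt{13}}{- 13 i + 52 \sqrt{13}} \cdot 376 = - \frac{376 \sqrt{13}}{- 13 i + 52 \sqrt{13}}$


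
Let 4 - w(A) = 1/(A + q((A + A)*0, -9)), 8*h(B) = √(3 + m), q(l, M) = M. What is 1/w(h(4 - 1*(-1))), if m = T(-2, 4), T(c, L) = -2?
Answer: 71/292 ≈ 0.24315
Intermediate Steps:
m = -2
h(B) = ⅛ (h(B) = √(3 - 2)/8 = √1/8 = (⅛)*1 = ⅛)
w(A) = 4 - 1/(-9 + A) (w(A) = 4 - 1/(A - 9) = 4 - 1/(-9 + A))
1/w(h(4 - 1*(-1))) = 1/((-37 + 4*(⅛))/(-9 + ⅛)) = 1/((-37 + ½)/(-71/8)) = 1/(-8/71*(-73/2)) = 1/(292/71) = 71/292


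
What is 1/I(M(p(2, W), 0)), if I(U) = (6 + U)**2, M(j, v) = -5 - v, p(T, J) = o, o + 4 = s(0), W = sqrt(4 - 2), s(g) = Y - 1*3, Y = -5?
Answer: 1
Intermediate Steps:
s(g) = -8 (s(g) = -5 - 1*3 = -5 - 3 = -8)
W = sqrt(2) ≈ 1.4142
o = -12 (o = -4 - 8 = -12)
p(T, J) = -12
1/I(M(p(2, W), 0)) = 1/((6 + (-5 - 1*0))**2) = 1/((6 + (-5 + 0))**2) = 1/((6 - 5)**2) = 1/(1**2) = 1/1 = 1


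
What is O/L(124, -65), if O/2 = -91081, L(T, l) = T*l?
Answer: 91081/4030 ≈ 22.601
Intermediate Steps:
O = -182162 (O = 2*(-91081) = -182162)
O/L(124, -65) = -182162/(124*(-65)) = -182162/(-8060) = -182162*(-1/8060) = 91081/4030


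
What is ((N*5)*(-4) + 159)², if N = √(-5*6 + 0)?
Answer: 13281 - 6360*I*√30 ≈ 13281.0 - 34835.0*I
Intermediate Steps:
N = I*√30 (N = √(-30 + 0) = √(-30) = I*√30 ≈ 5.4772*I)
((N*5)*(-4) + 159)² = (((I*√30)*5)*(-4) + 159)² = ((5*I*√30)*(-4) + 159)² = (-20*I*√30 + 159)² = (159 - 20*I*√30)²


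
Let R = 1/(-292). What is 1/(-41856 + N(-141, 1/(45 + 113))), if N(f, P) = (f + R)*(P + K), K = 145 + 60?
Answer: -46136/3264703059 ≈ -1.4132e-5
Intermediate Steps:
R = -1/292 ≈ -0.0034247
K = 205
N(f, P) = (205 + P)*(-1/292 + f) (N(f, P) = (f - 1/292)*(P + 205) = (-1/292 + f)*(205 + P) = (205 + P)*(-1/292 + f))
1/(-41856 + N(-141, 1/(45 + 113))) = 1/(-41856 + (-205/292 + 205*(-141) - 1/(292*(45 + 113)) - 141/(45 + 113))) = 1/(-41856 + (-205/292 - 28905 - 1/292/158 - 141/158)) = 1/(-41856 + (-205/292 - 28905 - 1/292*1/158 + (1/158)*(-141))) = 1/(-41856 + (-205/292 - 28905 - 1/46136 - 141/158)) = 1/(-41856 - 1333634643/46136) = 1/(-3264703059/46136) = -46136/3264703059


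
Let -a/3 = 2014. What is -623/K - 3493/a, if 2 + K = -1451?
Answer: 8839495/8779026 ≈ 1.0069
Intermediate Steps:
K = -1453 (K = -2 - 1451 = -1453)
a = -6042 (a = -3*2014 = -6042)
-623/K - 3493/a = -623/(-1453) - 3493/(-6042) = -623*(-1/1453) - 3493*(-1/6042) = 623/1453 + 3493/6042 = 8839495/8779026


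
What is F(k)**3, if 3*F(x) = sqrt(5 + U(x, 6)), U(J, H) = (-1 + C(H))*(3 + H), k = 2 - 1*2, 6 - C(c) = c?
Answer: -8*I/27 ≈ -0.2963*I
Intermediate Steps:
C(c) = 6 - c
k = 0 (k = 2 - 2 = 0)
U(J, H) = (3 + H)*(5 - H) (U(J, H) = (-1 + (6 - H))*(3 + H) = (5 - H)*(3 + H) = (3 + H)*(5 - H))
F(x) = 2*I/3 (F(x) = sqrt(5 + (15 - 1*6**2 + 2*6))/3 = sqrt(5 + (15 - 1*36 + 12))/3 = sqrt(5 + (15 - 36 + 12))/3 = sqrt(5 - 9)/3 = sqrt(-4)/3 = (2*I)/3 = 2*I/3)
F(k)**3 = (2*I/3)**3 = -8*I/27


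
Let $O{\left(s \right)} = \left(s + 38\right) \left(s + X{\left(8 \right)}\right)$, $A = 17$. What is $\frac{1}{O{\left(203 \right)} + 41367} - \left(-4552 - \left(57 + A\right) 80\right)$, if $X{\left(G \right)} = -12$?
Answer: $\frac{915231857}{87398} \approx 10472.0$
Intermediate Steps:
$O{\left(s \right)} = \left(-12 + s\right) \left(38 + s\right)$ ($O{\left(s \right)} = \left(s + 38\right) \left(s - 12\right) = \left(38 + s\right) \left(-12 + s\right) = \left(-12 + s\right) \left(38 + s\right)$)
$\frac{1}{O{\left(203 \right)} + 41367} - \left(-4552 - \left(57 + A\right) 80\right) = \frac{1}{\left(-456 + 203^{2} + 26 \cdot 203\right) + 41367} - \left(-4552 - \left(57 + 17\right) 80\right) = \frac{1}{\left(-456 + 41209 + 5278\right) + 41367} - \left(-4552 - 74 \cdot 80\right) = \frac{1}{46031 + 41367} - \left(-4552 - 5920\right) = \frac{1}{87398} - \left(-4552 - 5920\right) = \frac{1}{87398} - -10472 = \frac{1}{87398} + 10472 = \frac{915231857}{87398}$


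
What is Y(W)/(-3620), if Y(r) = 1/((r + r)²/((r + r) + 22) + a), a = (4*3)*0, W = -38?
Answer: 27/10454560 ≈ 2.5826e-6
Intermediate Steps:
a = 0 (a = 12*0 = 0)
Y(r) = (22 + 2*r)/(4*r²) (Y(r) = 1/((r + r)²/((r + r) + 22) + 0) = 1/((2*r)²/(2*r + 22) + 0) = 1/((4*r²)/(22 + 2*r) + 0) = 1/(4*r²/(22 + 2*r) + 0) = 1/(4*r²/(22 + 2*r)) = (22 + 2*r)/(4*r²))
Y(W)/(-3620) = ((½)*(11 - 38)/(-38)²)/(-3620) = ((½)*(1/1444)*(-27))*(-1/3620) = -27/2888*(-1/3620) = 27/10454560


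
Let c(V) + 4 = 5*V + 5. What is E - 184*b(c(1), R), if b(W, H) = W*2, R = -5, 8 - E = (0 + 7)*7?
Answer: -2249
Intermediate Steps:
E = -41 (E = 8 - (0 + 7)*7 = 8 - 7*7 = 8 - 1*49 = 8 - 49 = -41)
c(V) = 1 + 5*V (c(V) = -4 + (5*V + 5) = -4 + (5 + 5*V) = 1 + 5*V)
b(W, H) = 2*W
E - 184*b(c(1), R) = -41 - 368*(1 + 5*1) = -41 - 368*(1 + 5) = -41 - 368*6 = -41 - 184*12 = -41 - 2208 = -2249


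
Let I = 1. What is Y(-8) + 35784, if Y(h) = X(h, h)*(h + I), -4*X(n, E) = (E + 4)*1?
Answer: 35777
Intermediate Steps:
X(n, E) = -1 - E/4 (X(n, E) = -(E + 4)/4 = -(4 + E)/4 = -1 - E/4)
Y(h) = (1 + h)*(-1 - h/4) (Y(h) = (-1 - h/4)*(h + 1) = (-1 - h/4)*(1 + h) = (1 + h)*(-1 - h/4))
Y(-8) + 35784 = -(1 - 8)*(4 - 8)/4 + 35784 = -¼*(-7)*(-4) + 35784 = -7 + 35784 = 35777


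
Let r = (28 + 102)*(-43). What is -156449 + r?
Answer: -162039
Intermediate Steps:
r = -5590 (r = 130*(-43) = -5590)
-156449 + r = -156449 - 5590 = -162039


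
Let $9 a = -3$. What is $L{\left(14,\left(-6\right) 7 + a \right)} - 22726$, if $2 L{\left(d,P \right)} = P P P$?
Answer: $- \frac{3275587}{54} \approx -60659.0$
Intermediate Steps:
$a = - \frac{1}{3}$ ($a = \frac{1}{9} \left(-3\right) = - \frac{1}{3} \approx -0.33333$)
$L{\left(d,P \right)} = \frac{P^{3}}{2}$ ($L{\left(d,P \right)} = \frac{P P P}{2} = \frac{P^{2} P}{2} = \frac{P^{3}}{2}$)
$L{\left(14,\left(-6\right) 7 + a \right)} - 22726 = \frac{\left(\left(-6\right) 7 - \frac{1}{3}\right)^{3}}{2} - 22726 = \frac{\left(-42 - \frac{1}{3}\right)^{3}}{2} - 22726 = \frac{\left(- \frac{127}{3}\right)^{3}}{2} - 22726 = \frac{1}{2} \left(- \frac{2048383}{27}\right) - 22726 = - \frac{2048383}{54} - 22726 = - \frac{3275587}{54}$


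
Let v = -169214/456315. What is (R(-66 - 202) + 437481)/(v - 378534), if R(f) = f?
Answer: -199506850095/172730911424 ≈ -1.1550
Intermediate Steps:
v = -169214/456315 (v = -169214*1/456315 = -169214/456315 ≈ -0.37083)
(R(-66 - 202) + 437481)/(v - 378534) = ((-66 - 202) + 437481)/(-169214/456315 - 378534) = (-268 + 437481)/(-172730911424/456315) = 437213*(-456315/172730911424) = -199506850095/172730911424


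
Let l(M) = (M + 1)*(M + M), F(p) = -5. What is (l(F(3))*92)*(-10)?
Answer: -36800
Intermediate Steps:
l(M) = 2*M*(1 + M) (l(M) = (1 + M)*(2*M) = 2*M*(1 + M))
(l(F(3))*92)*(-10) = ((2*(-5)*(1 - 5))*92)*(-10) = ((2*(-5)*(-4))*92)*(-10) = (40*92)*(-10) = 3680*(-10) = -36800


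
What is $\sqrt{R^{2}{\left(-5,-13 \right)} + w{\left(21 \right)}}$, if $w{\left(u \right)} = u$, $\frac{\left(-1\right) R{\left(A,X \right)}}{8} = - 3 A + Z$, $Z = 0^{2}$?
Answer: $\sqrt{14421} \approx 120.09$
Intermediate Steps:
$Z = 0$
$R{\left(A,X \right)} = 24 A$ ($R{\left(A,X \right)} = - 8 \left(- 3 A + 0\right) = - 8 \left(- 3 A\right) = 24 A$)
$\sqrt{R^{2}{\left(-5,-13 \right)} + w{\left(21 \right)}} = \sqrt{\left(24 \left(-5\right)\right)^{2} + 21} = \sqrt{\left(-120\right)^{2} + 21} = \sqrt{14400 + 21} = \sqrt{14421}$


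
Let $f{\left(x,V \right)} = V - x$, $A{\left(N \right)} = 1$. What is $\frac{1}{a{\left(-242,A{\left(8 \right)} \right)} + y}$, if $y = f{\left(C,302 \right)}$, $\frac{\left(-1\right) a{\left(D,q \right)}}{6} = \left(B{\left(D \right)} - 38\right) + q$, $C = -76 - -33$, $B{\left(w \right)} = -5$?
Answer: $\frac{1}{597} \approx 0.001675$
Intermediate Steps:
$C = -43$ ($C = -76 + 33 = -43$)
$a{\left(D,q \right)} = 258 - 6 q$ ($a{\left(D,q \right)} = - 6 \left(\left(-5 - 38\right) + q\right) = - 6 \left(-43 + q\right) = 258 - 6 q$)
$y = 345$ ($y = 302 - -43 = 302 + 43 = 345$)
$\frac{1}{a{\left(-242,A{\left(8 \right)} \right)} + y} = \frac{1}{\left(258 - 6\right) + 345} = \frac{1}{252 + 345} = \frac{1}{597}$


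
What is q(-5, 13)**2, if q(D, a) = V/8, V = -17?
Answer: 289/64 ≈ 4.5156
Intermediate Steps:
q(D, a) = -17/8
q(-5, 13)**2 = (-17/8)**2 = 289/64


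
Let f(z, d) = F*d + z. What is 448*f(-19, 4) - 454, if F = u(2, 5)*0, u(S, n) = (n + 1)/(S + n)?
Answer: -8966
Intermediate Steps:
u(S, n) = (1 + n)/(S + n)
F = 0 (F = ((1 + 5)/(2 + 5))*0 = (6/7)*0 = 0)
f(z, d) = z (f(z, d) = 0*d + z = 0 + z = z)
448*f(-19, 4) - 454 = 448*(-19) - 454 = -8512 - 454 = -8966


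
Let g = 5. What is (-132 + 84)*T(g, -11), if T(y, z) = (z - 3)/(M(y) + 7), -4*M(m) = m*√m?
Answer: 75264/659 + 13440*√5/659 ≈ 159.81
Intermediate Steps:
M(m) = -m^(3/2)/4 (M(m) = -m*√m/4 = -m^(3/2)/4)
T(y, z) = (-3 + z)/(7 - y^(3/2)/4) (T(y, z) = (z - 3)/(-y^(3/2)/4 + 7) = (-3 + z)/(7 - y^(3/2)/4))
(-132 + 84)*T(g, -11) = (-132 + 84)*(4*(3 - 1*(-11))/(-28 + 5^(3/2))) = -192*(3 + 11)/(-28 + 5*√5) = -192*14/(-28 + 5*√5) = -2688/(-28 + 5*√5)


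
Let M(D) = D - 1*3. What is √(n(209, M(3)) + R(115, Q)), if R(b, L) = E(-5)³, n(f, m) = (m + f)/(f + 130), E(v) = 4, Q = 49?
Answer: √7425795/339 ≈ 8.0384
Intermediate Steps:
M(D) = -3 + D (M(D) = D - 3 = -3 + D)
n(f, m) = (f + m)/(130 + f)
R(b, L) = 64 (R(b, L) = 4³ = 64)
√(n(209, M(3)) + R(115, Q)) = √((209 + (-3 + 3))/(130 + 209) + 64) = √((209 + 0)/339 + 64) = √((1/339)*209 + 64) = √(209/339 + 64) = √(21905/339) = √7425795/339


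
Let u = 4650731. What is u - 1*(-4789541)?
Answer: 9440272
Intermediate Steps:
u - 1*(-4789541) = 4650731 - 1*(-4789541) = 4650731 + 4789541 = 9440272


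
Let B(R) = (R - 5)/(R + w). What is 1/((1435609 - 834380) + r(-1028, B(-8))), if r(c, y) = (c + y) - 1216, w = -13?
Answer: 21/12578698 ≈ 1.6695e-6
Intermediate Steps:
B(R) = (-5 + R)/(-13 + R) (B(R) = (R - 5)/(R - 13) = (-5 + R)/(-13 + R))
r(c, y) = -1216 + c + y
1/((1435609 - 834380) + r(-1028, B(-8))) = 1/((1435609 - 834380) + (-1216 - 1028 + (-5 - 8)/(-13 - 8))) = 1/(601229 + (-1216 - 1028 - 13/(-21))) = 1/(601229 + (-1216 - 1028 - 1/21*(-13))) = 1/(601229 + (-1216 - 1028 + 13/21)) = 1/(601229 - 47111/21) = 1/(12578698/21) = 21/12578698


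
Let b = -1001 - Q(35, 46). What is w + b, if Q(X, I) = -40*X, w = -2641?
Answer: -2242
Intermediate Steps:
b = 399 (b = -1001 - (-40)*35 = -1001 - 1*(-1400) = -1001 + 1400 = 399)
w + b = -2641 + 399 = -2242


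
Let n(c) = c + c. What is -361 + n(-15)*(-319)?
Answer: 9209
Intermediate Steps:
n(c) = 2*c
-361 + n(-15)*(-319) = -361 + (2*(-15))*(-319) = -361 - 30*(-319) = -361 + 9570 = 9209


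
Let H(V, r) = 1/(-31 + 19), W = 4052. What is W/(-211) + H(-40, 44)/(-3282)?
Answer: -159583757/8310024 ≈ -19.204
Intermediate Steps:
H(V, r) = -1/12 (H(V, r) = 1/(-12) = -1/12)
W/(-211) + H(-40, 44)/(-3282) = 4052/(-211) - 1/12/(-3282) = 4052*(-1/211) - 1/12*(-1/3282) = -4052/211 + 1/39384 = -159583757/8310024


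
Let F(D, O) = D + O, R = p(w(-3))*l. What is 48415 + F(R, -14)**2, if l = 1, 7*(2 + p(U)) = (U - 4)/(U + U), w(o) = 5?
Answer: 238485661/4900 ≈ 48671.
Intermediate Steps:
p(U) = -2 + (-4 + U)/(14*U) (p(U) = -2 + ((U - 4)/(U + U))/7 = -2 + ((-4 + U)/((2*U)))/7 = -2 + ((-4 + U)*(1/(2*U)))/7 = -2 + ((-4 + U)/(2*U))/7 = -2 + (-4 + U)/(14*U))
R = -139/70 (R = ((1/14)*(-4 - 27*5)/5)*1 = ((1/14)*(1/5)*(-4 - 135))*1 = ((1/14)*(1/5)*(-139))*1 = -139/70*1 = -139/70 ≈ -1.9857)
48415 + F(R, -14)**2 = 48415 + (-139/70 - 14)**2 = 48415 + (-1119/70)**2 = 48415 + 1252161/4900 = 238485661/4900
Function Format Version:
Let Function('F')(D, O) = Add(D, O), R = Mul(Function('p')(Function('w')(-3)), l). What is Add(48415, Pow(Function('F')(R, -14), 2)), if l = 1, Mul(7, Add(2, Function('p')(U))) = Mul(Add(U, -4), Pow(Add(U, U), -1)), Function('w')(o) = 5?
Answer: Rational(238485661, 4900) ≈ 48671.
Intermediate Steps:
Function('p')(U) = Add(-2, Mul(Rational(1, 14), Pow(U, -1), Add(-4, U))) (Function('p')(U) = Add(-2, Mul(Rational(1, 7), Mul(Add(U, -4), Pow(Add(U, U), -1)))) = Add(-2, Mul(Rational(1, 7), Mul(Add(-4, U), Pow(Mul(2, U), -1)))) = Add(-2, Mul(Rational(1, 7), Mul(Add(-4, U), Mul(Rational(1, 2), Pow(U, -1))))) = Add(-2, Mul(Rational(1, 7), Mul(Rational(1, 2), Pow(U, -1), Add(-4, U)))) = Add(-2, Mul(Rational(1, 14), Pow(U, -1), Add(-4, U))))
R = Rational(-139, 70) (R = Mul(Mul(Rational(1, 14), Pow(5, -1), Add(-4, Mul(-27, 5))), 1) = Mul(Mul(Rational(1, 14), Rational(1, 5), Add(-4, -135)), 1) = Mul(Mul(Rational(1, 14), Rational(1, 5), -139), 1) = Mul(Rational(-139, 70), 1) = Rational(-139, 70) ≈ -1.9857)
Add(48415, Pow(Function('F')(R, -14), 2)) = Add(48415, Pow(Add(Rational(-139, 70), -14), 2)) = Add(48415, Pow(Rational(-1119, 70), 2)) = Add(48415, Rational(1252161, 4900)) = Rational(238485661, 4900)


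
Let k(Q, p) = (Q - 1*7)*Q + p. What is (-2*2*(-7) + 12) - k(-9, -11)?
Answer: -93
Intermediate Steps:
k(Q, p) = p + Q*(-7 + Q) (k(Q, p) = (Q - 7)*Q + p = (-7 + Q)*Q + p = Q*(-7 + Q) + p = p + Q*(-7 + Q))
(-2*2*(-7) + 12) - k(-9, -11) = (-2*2*(-7) + 12) - (-11 + (-9)² - 7*(-9)) = (-4*(-7) + 12) - (-11 + 81 + 63) = (28 + 12) - 1*133 = 40 - 133 = -93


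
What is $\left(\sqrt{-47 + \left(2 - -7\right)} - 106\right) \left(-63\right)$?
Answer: $6678 - 63 i \sqrt{38} \approx 6678.0 - 388.36 i$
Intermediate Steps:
$\left(\sqrt{-47 + \left(2 - -7\right)} - 106\right) \left(-63\right) = \left(\sqrt{-47 + \left(2 + 7\right)} - 106\right) \left(-63\right) = \left(\sqrt{-47 + 9} - 106\right) \left(-63\right) = \left(\sqrt{-38} - 106\right) \left(-63\right) = \left(i \sqrt{38} - 106\right) \left(-63\right) = \left(-106 + i \sqrt{38}\right) \left(-63\right) = 6678 - 63 i \sqrt{38}$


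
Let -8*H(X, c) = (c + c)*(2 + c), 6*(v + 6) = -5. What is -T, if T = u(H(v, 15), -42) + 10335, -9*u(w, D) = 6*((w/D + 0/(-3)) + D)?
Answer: -870407/84 ≈ -10362.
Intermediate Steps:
v = -41/6 (v = -6 + (⅙)*(-5) = -6 - ⅚ = -41/6 ≈ -6.8333)
H(X, c) = -c*(2 + c)/4 (H(X, c) = -(c + c)*(2 + c)/8 = -2*c*(2 + c)/8 = -c*(2 + c)/4)
u(w, D) = -2*D/3 - 2*w/(3*D) (u(w, D) = -2*((w/D + 0/(-3)) + D)/3 = -2*((w/D + 0*(-⅓)) + D)/3 = -2*((w/D + 0) + D)/3 = -2*(w/D + D)/3 = -2*(D + w/D)/3 = -(6*D + 6*w/D)/9 = -2*D/3 - 2*w/(3*D))
T = 870407/84 (T = (⅔)*(-(-1)*15*(2 + 15)/4 - 1*(-42)²)/(-42) + 10335 = (⅔)*(-1/42)*(-(-1)*15*17/4 - 1*1764) + 10335 = (⅔)*(-1/42)*(-1*(-255/4) - 1764) + 10335 = (⅔)*(-1/42)*(255/4 - 1764) + 10335 = (⅔)*(-1/42)*(-6801/4) + 10335 = 2267/84 + 10335 = 870407/84 ≈ 10362.)
-T = -1*870407/84 = -870407/84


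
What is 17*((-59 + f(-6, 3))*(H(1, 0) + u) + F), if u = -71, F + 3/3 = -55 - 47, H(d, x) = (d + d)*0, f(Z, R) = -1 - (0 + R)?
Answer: 74290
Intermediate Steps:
f(Z, R) = -1 - R
H(d, x) = 0 (H(d, x) = (2*d)*0 = 0)
F = -103 (F = -1 + (-55 - 47) = -1 - 102 = -103)
17*((-59 + f(-6, 3))*(H(1, 0) + u) + F) = 17*((-59 + (-1 - 1*3))*(0 - 71) - 103) = 17*((-59 + (-1 - 3))*(-71) - 103) = 17*((-59 - 4)*(-71) - 103) = 17*(-63*(-71) - 103) = 17*(4473 - 103) = 17*4370 = 74290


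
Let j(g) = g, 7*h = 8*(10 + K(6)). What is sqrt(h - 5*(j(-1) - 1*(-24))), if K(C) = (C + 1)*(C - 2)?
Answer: I*sqrt(3507)/7 ≈ 8.46*I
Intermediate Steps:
K(C) = (1 + C)*(-2 + C)
h = 304/7 (h = (8*(10 + (-2 + 6**2 - 1*6)))/7 = (8*(10 + (-2 + 36 - 6)))/7 = (8*(10 + 28))/7 = (8*38)/7 = (1/7)*304 = 304/7 ≈ 43.429)
sqrt(h - 5*(j(-1) - 1*(-24))) = sqrt(304/7 - 5*(-1 - 1*(-24))) = sqrt(304/7 - 5*(-1 + 24)) = sqrt(304/7 - 5*23) = sqrt(304/7 - 115) = sqrt(-501/7) = I*sqrt(3507)/7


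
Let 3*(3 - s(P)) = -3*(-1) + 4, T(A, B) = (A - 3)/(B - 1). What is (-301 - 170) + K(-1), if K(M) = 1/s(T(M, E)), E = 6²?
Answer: -939/2 ≈ -469.50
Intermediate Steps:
E = 36
T(A, B) = (-3 + A)/(-1 + B)
s(P) = ⅔ (s(P) = 3 - (-3*(-1) + 4)/3 = 3 - (3 + 4)/3 = 3 - ⅓*7 = 3 - 7/3 = ⅔)
K(M) = 3/2 (K(M) = 1/(⅔) = 3/2)
(-301 - 170) + K(-1) = (-301 - 170) + 3/2 = -471 + 3/2 = -939/2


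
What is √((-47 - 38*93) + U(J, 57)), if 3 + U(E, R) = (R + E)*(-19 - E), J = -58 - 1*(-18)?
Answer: I*√3227 ≈ 56.807*I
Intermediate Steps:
J = -40 (J = -58 + 18 = -40)
U(E, R) = -3 + (-19 - E)*(E + R) (U(E, R) = -3 + (R + E)*(-19 - E) = -3 + (E + R)*(-19 - E) = -3 + (-19 - E)*(E + R))
√((-47 - 38*93) + U(J, 57)) = √((-47 - 38*93) + (-3 - 1*(-40)² - 19*(-40) - 19*57 - 1*(-40)*57)) = √((-47 - 3534) + (-3 - 1*1600 + 760 - 1083 + 2280)) = √(-3581 + (-3 - 1600 + 760 - 1083 + 2280)) = √(-3581 + 354) = √(-3227) = I*√3227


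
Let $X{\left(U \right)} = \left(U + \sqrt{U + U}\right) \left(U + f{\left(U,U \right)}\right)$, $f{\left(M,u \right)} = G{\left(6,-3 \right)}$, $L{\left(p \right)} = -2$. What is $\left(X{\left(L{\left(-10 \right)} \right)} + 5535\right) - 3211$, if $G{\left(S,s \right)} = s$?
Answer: $2334 - 10 i \approx 2334.0 - 10.0 i$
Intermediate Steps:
$f{\left(M,u \right)} = -3$
$X{\left(U \right)} = \left(-3 + U\right) \left(U + \sqrt{2} \sqrt{U}\right)$ ($X{\left(U \right)} = \left(U + \sqrt{U + U}\right) \left(U - 3\right) = \left(U + \sqrt{2 U}\right) \left(-3 + U\right) = \left(U + \sqrt{2} \sqrt{U}\right) \left(-3 + U\right) = \left(-3 + U\right) \left(U + \sqrt{2} \sqrt{U}\right)$)
$\left(X{\left(L{\left(-10 \right)} \right)} + 5535\right) - 3211 = \left(\left(\left(-2\right)^{2} - -6 + \sqrt{2} \left(-2\right)^{\frac{3}{2}} - 3 \sqrt{2} \sqrt{-2}\right) + 5535\right) - 3211 = \left(\left(4 + 6 + \sqrt{2} \left(- 2 i \sqrt{2}\right) - 3 \sqrt{2} i \sqrt{2}\right) + 5535\right) - 3211 = \left(\left(4 + 6 - 4 i - 6 i\right) + 5535\right) - 3211 = \left(\left(10 - 10 i\right) + 5535\right) - 3211 = \left(5545 - 10 i\right) - 3211 = 2334 - 10 i$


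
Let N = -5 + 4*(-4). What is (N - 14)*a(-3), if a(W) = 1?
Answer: -35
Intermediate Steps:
N = -21 (N = -5 - 16 = -21)
(N - 14)*a(-3) = (-21 - 14)*1 = -35*1 = -35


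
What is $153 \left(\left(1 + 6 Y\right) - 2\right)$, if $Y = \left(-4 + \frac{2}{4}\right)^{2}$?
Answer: $\frac{22185}{2} \approx 11093.0$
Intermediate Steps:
$Y = \frac{49}{4}$ ($Y = \left(-4 + 2 \cdot \frac{1}{4}\right)^{2} = \left(-4 + \frac{1}{2}\right)^{2} = \left(- \frac{7}{2}\right)^{2} = \frac{49}{4} \approx 12.25$)
$153 \left(\left(1 + 6 Y\right) - 2\right) = 153 \left(\left(1 + 6 \cdot \frac{49}{4}\right) - 2\right) = 153 \left(\left(1 + \frac{147}{2}\right) - 2\right) = 153 \left(\frac{149}{2} - 2\right) = 153 \cdot \frac{145}{2} = \frac{22185}{2}$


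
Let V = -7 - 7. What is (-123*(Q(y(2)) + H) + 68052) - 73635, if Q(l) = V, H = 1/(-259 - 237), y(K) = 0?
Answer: -1914933/496 ≈ -3860.8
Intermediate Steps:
H = -1/496 (H = 1/(-496) = -1/496 ≈ -0.0020161)
V = -14
Q(l) = -14
(-123*(Q(y(2)) + H) + 68052) - 73635 = (-123*(-14 - 1/496) + 68052) - 73635 = (-123*(-6945/496) + 68052) - 73635 = (854235/496 + 68052) - 73635 = 34608027/496 - 73635 = -1914933/496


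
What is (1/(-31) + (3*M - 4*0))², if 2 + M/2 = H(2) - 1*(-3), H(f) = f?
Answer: 310249/961 ≈ 322.84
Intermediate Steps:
M = 6 (M = -4 + 2*(2 - 1*(-3)) = -4 + 2*(2 + 3) = -4 + 2*5 = -4 + 10 = 6)
(1/(-31) + (3*M - 4*0))² = (1/(-31) + (3*6 - 4*0))² = (-1/31 + (18 + 0))² = (-1/31 + 18)² = (557/31)² = 310249/961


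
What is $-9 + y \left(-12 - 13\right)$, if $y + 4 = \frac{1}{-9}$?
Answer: $\frac{844}{9} \approx 93.778$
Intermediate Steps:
$y = - \frac{37}{9}$ ($y = -4 + \frac{1}{-9} = -4 - \frac{1}{9} = - \frac{37}{9} \approx -4.1111$)
$-9 + y \left(-12 - 13\right) = -9 - \frac{37 \left(-12 - 13\right)}{9} = -9 - - \frac{925}{9} = -9 + \frac{925}{9} = \frac{844}{9}$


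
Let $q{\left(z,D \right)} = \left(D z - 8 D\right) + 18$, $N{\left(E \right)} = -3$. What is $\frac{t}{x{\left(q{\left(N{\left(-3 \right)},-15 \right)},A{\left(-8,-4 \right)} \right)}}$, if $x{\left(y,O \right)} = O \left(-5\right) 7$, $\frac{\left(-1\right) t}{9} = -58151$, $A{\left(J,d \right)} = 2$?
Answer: $- \frac{523359}{70} \approx -7476.6$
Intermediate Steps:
$q{\left(z,D \right)} = 18 - 8 D + D z$ ($q{\left(z,D \right)} = \left(- 8 D + D z\right) + 18 = 18 - 8 D + D z$)
$t = 523359$ ($t = \left(-9\right) \left(-58151\right) = 523359$)
$x{\left(y,O \right)} = - 35 O$ ($x{\left(y,O \right)} = - 5 O 7 = - 35 O$)
$\frac{t}{x{\left(q{\left(N{\left(-3 \right)},-15 \right)},A{\left(-8,-4 \right)} \right)}} = \frac{523359}{\left(-35\right) 2} = \frac{523359}{-70} = 523359 \left(- \frac{1}{70}\right) = - \frac{523359}{70}$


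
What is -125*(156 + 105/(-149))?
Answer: -2892375/149 ≈ -19412.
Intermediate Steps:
-125*(156 + 105/(-149)) = -125*(156 + 105*(-1/149)) = -125*(156 - 105/149) = -125*23139/149 = -2892375/149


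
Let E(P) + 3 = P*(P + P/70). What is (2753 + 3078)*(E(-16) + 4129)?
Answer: 127863834/5 ≈ 2.5573e+7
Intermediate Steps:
E(P) = -3 + 71*P**2/70 (E(P) = -3 + P*(P + P/70) = -3 + P*(71*P/70) = -3 + 71*P**2/70)
(2753 + 3078)*(E(-16) + 4129) = (2753 + 3078)*((-3 + (71/70)*(-16)**2) + 4129) = 5831*((-3 + (71/70)*256) + 4129) = 5831*((-3 + 9088/35) + 4129) = 5831*(8983/35 + 4129) = 5831*(153498/35) = 127863834/5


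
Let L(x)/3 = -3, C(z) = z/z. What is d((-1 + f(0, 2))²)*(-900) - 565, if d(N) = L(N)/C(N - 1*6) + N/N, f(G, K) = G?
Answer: 6635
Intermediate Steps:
C(z) = 1
L(x) = -9 (L(x) = 3*(-3) = -9)
d(N) = -8 (d(N) = -9/1 + N/N = -9*1 + 1 = -9 + 1 = -8)
d((-1 + f(0, 2))²)*(-900) - 565 = -8*(-900) - 565 = 7200 - 565 = 6635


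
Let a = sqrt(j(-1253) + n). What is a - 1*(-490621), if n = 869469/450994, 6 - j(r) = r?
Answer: 490621 + sqrt(256467170639510)/450994 ≈ 4.9066e+5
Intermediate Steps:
j(r) = 6 - r
n = 869469/450994 (n = 869469*(1/450994) = 869469/450994 ≈ 1.9279)
a = sqrt(256467170639510)/450994 (a = sqrt((6 - 1*(-1253)) + 869469/450994) = sqrt((6 + 1253) + 869469/450994) = sqrt(1259 + 869469/450994) = sqrt(568670915/450994) = sqrt(256467170639510)/450994 ≈ 35.510)
a - 1*(-490621) = sqrt(256467170639510)/450994 - 1*(-490621) = sqrt(256467170639510)/450994 + 490621 = 490621 + sqrt(256467170639510)/450994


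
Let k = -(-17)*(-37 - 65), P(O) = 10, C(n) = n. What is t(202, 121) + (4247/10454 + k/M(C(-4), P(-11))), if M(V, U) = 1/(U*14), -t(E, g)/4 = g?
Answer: -2542868529/10454 ≈ -2.4324e+5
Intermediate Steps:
t(E, g) = -4*g
M(V, U) = 1/(14*U)
k = -1734 (k = -(-17)*(-102) = -1*1734 = -1734)
t(202, 121) + (4247/10454 + k/M(C(-4), P(-11))) = -4*121 + (4247/10454 - 1734/((1/14)/10)) = -484 + (4247*(1/10454) - 1734/((1/14)*(⅒))) = -484 + (4247/10454 - 1734/1/140) = -484 + (4247/10454 - 1734*140) = -484 + (4247/10454 - 242760) = -484 - 2537808793/10454 = -2542868529/10454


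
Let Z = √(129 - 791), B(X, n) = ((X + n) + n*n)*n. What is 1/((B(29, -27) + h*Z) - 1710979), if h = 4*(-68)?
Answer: I/(4*(-432679*I + 68*√662)) ≈ -5.7779e-7 + 2.3364e-9*I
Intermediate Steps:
h = -272
B(X, n) = n*(X + n + n²) (B(X, n) = ((X + n) + n²)*n = (X + n + n²)*n = n*(X + n + n²))
Z = I*√662 (Z = √(-662) = I*√662 ≈ 25.729*I)
1/((B(29, -27) + h*Z) - 1710979) = 1/((-27*(29 - 27 + (-27)²) - 272*I*√662) - 1710979) = 1/((-27*(29 - 27 + 729) - 272*I*√662) - 1710979) = 1/((-27*731 - 272*I*√662) - 1710979) = 1/((-19737 - 272*I*√662) - 1710979) = 1/(-1730716 - 272*I*√662)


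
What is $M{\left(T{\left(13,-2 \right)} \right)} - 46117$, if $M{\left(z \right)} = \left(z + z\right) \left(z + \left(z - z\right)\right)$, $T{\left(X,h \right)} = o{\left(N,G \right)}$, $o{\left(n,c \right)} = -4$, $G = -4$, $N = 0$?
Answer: $-46085$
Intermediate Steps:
$T{\left(X,h \right)} = -4$
$M{\left(z \right)} = 2 z^{2}$ ($M{\left(z \right)} = 2 z \left(z + 0\right) = 2 z z = 2 z^{2}$)
$M{\left(T{\left(13,-2 \right)} \right)} - 46117 = 2 \left(-4\right)^{2} - 46117 = 2 \cdot 16 - 46117 = 32 - 46117 = -46085$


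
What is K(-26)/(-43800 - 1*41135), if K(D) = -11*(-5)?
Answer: -11/16987 ≈ -0.00064755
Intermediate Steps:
K(D) = 55
K(-26)/(-43800 - 1*41135) = 55/(-43800 - 1*41135) = 55/(-43800 - 41135) = 55/(-84935) = 55*(-1/84935) = -11/16987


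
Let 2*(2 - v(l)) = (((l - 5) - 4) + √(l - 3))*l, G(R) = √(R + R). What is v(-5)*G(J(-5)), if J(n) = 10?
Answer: -66*√5 + 10*I*√10 ≈ -147.58 + 31.623*I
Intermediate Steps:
G(R) = √2*√R (G(R) = √(2*R) = √2*√R)
v(l) = 2 - l*(-9 + l + √(-3 + l))/2 (v(l) = 2 - (((l - 5) - 4) + √(l - 3))*l/2 = 2 - (((-5 + l) - 4) + √(-3 + l))*l/2 = 2 - ((-9 + l) + √(-3 + l))*l/2 = 2 - (-9 + l + √(-3 + l))*l/2 = 2 - l*(-9 + l + √(-3 + l))/2)
v(-5)*G(J(-5)) = (2 - ½*(-5)² + (9/2)*(-5) - ½*(-5)*√(-3 - 5))*(√2*√10) = (2 - ½*25 - 45/2 - ½*(-5)*√(-8))*(2*√5) = (2 - 25/2 - 45/2 - ½*(-5)*2*I*√2)*(2*√5) = (2 - 25/2 - 45/2 + 5*I*√2)*(2*√5) = (-33 + 5*I*√2)*(2*√5) = 2*√5*(-33 + 5*I*√2)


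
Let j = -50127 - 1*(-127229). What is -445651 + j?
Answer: -368549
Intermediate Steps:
j = 77102 (j = -50127 + 127229 = 77102)
-445651 + j = -445651 + 77102 = -368549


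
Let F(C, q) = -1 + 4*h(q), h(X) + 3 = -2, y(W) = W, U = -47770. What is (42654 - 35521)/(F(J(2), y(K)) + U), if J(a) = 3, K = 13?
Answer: -7133/47791 ≈ -0.14925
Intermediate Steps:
h(X) = -5 (h(X) = -3 - 2 = -5)
F(C, q) = -21 (F(C, q) = -1 + 4*(-5) = -1 - 20 = -21)
(42654 - 35521)/(F(J(2), y(K)) + U) = (42654 - 35521)/(-21 - 47770) = 7133/(-47791) = 7133*(-1/47791) = -7133/47791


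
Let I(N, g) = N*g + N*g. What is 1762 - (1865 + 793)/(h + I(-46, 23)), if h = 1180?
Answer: 275315/156 ≈ 1764.8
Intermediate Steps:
I(N, g) = 2*N*g
1762 - (1865 + 793)/(h + I(-46, 23)) = 1762 - (1865 + 793)/(1180 + 2*(-46)*23) = 1762 - 2658/(1180 - 2116) = 1762 - 2658/(-936) = 1762 - 2658*(-1)/936 = 1762 - 1*(-443/156) = 1762 + 443/156 = 275315/156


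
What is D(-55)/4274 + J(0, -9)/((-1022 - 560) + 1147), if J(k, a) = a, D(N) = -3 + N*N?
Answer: 225506/309865 ≈ 0.72776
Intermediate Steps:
D(N) = -3 + N²
D(-55)/4274 + J(0, -9)/((-1022 - 560) + 1147) = (-3 + (-55)²)/4274 - 9/((-1022 - 560) + 1147) = (-3 + 3025)*(1/4274) - 9/(-1582 + 1147) = 3022*(1/4274) - 9/(-435) = 1511/2137 - 9*(-1/435) = 1511/2137 + 3/145 = 225506/309865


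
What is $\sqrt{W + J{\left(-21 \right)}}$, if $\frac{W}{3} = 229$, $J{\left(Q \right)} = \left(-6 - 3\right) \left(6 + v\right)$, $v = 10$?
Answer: $\sqrt{543} \approx 23.302$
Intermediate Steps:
$J{\left(Q \right)} = -144$ ($J{\left(Q \right)} = \left(-6 - 3\right) \left(6 + 10\right) = \left(-9\right) 16 = -144$)
$W = 687$ ($W = 3 \cdot 229 = 687$)
$\sqrt{W + J{\left(-21 \right)}} = \sqrt{687 - 144} = \sqrt{543}$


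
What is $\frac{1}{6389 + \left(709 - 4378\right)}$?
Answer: $\frac{1}{2720} \approx 0.00036765$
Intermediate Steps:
$\frac{1}{6389 + \left(709 - 4378\right)} = \frac{1}{6389 - 3669} = \frac{1}{2720}$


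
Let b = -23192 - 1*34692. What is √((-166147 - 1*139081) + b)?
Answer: 2*I*√90778 ≈ 602.59*I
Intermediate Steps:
b = -57884 (b = -23192 - 34692 = -57884)
√((-166147 - 1*139081) + b) = √((-166147 - 1*139081) - 57884) = √((-166147 - 139081) - 57884) = √(-305228 - 57884) = √(-363112) = 2*I*√90778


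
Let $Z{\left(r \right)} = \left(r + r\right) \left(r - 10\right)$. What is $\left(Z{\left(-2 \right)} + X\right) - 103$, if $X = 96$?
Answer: $41$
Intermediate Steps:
$Z{\left(r \right)} = 2 r \left(-10 + r\right)$
$\left(Z{\left(-2 \right)} + X\right) - 103 = \left(2 \left(-2\right) \left(-10 - 2\right) + 96\right) - 103 = \left(2 \left(-2\right) \left(-12\right) + 96\right) - 103 = \left(48 + 96\right) - 103 = 144 - 103 = 41$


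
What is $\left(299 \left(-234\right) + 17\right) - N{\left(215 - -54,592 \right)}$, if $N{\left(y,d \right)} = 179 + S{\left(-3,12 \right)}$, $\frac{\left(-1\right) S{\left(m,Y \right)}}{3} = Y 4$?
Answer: $-69984$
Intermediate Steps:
$S{\left(m,Y \right)} = - 12 Y$ ($S{\left(m,Y \right)} = - 3 Y 4 = - 3 \cdot 4 Y = - 12 Y$)
$N{\left(y,d \right)} = 35$ ($N{\left(y,d \right)} = 179 - 144 = 35$)
$\left(299 \left(-234\right) + 17\right) - N{\left(215 - -54,592 \right)} = \left(299 \left(-234\right) + 17\right) - 35 = \left(-69966 + 17\right) - 35 = -69949 - 35 = -69984$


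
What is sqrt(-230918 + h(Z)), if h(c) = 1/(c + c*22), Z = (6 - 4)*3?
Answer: I*sqrt(4397602254)/138 ≈ 480.54*I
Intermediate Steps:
Z = 6 (Z = 2*3 = 6)
h(c) = 1/(23*c) (h(c) = 1/(c + 22*c) = 1/(23*c))
sqrt(-230918 + h(Z)) = sqrt(-230918 + (1/23)/6) = sqrt(-230918 + (1/23)*(1/6)) = sqrt(-230918 + 1/138) = sqrt(-31866683/138) = I*sqrt(4397602254)/138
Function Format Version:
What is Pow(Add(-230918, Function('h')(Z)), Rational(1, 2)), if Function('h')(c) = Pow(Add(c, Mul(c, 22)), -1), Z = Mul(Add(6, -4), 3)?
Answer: Mul(Rational(1, 138), I, Pow(4397602254, Rational(1, 2))) ≈ Mul(480.54, I)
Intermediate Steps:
Z = 6 (Z = Mul(2, 3) = 6)
Function('h')(c) = Mul(Rational(1, 23), Pow(c, -1)) (Function('h')(c) = Pow(Add(c, Mul(22, c)), -1) = Pow(Mul(23, c), -1) = Mul(Rational(1, 23), Pow(c, -1)))
Pow(Add(-230918, Function('h')(Z)), Rational(1, 2)) = Pow(Add(-230918, Mul(Rational(1, 23), Pow(6, -1))), Rational(1, 2)) = Pow(Add(-230918, Mul(Rational(1, 23), Rational(1, 6))), Rational(1, 2)) = Pow(Add(-230918, Rational(1, 138)), Rational(1, 2)) = Pow(Rational(-31866683, 138), Rational(1, 2)) = Mul(Rational(1, 138), I, Pow(4397602254, Rational(1, 2)))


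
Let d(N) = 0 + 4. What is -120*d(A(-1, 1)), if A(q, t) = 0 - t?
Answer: -480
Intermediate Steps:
A(q, t) = -t
d(N) = 4
-120*d(A(-1, 1)) = -120*4 = -480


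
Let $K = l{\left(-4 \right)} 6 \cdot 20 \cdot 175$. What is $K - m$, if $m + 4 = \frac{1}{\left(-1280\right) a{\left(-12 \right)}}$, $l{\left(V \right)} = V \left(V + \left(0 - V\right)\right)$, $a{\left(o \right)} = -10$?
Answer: $\frac{51199}{12800} \approx 3.9999$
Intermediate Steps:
$l{\left(V \right)} = 0$ ($l{\left(V \right)} = V \left(V - V\right) = V 0 = 0$)
$m = - \frac{51199}{12800}$ ($m = -4 + \frac{1}{\left(-1280\right) \left(-10\right)} = -4 + \frac{1}{12800} = - \frac{51199}{12800} \approx -3.9999$)
$K = 0$ ($K = 0 \cdot 6 \cdot 20 \cdot 175 = 0 \cdot 3500 = 0$)
$K - m = 0 - - \frac{51199}{12800} = 0 + \frac{51199}{12800} = \frac{51199}{12800}$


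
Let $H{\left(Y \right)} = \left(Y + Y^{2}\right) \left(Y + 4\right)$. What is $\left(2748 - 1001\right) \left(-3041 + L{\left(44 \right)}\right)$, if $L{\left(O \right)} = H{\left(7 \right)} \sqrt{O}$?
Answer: $-5312627 + 2152304 \sqrt{11} \approx 1.8258 \cdot 10^{6}$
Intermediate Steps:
$H{\left(Y \right)} = \left(4 + Y\right) \left(Y + Y^{2}\right)$ ($H{\left(Y \right)} = \left(Y + Y^{2}\right) \left(4 + Y\right) = \left(4 + Y\right) \left(Y + Y^{2}\right)$)
$L{\left(O \right)} = 616 \sqrt{O}$ ($L{\left(O \right)} = 7 \left(4 + 7^{2} + 5 \cdot 7\right) \sqrt{O} = 7 \left(4 + 49 + 35\right) \sqrt{O} = 7 \cdot 88 \sqrt{O} = 616 \sqrt{O}$)
$\left(2748 - 1001\right) \left(-3041 + L{\left(44 \right)}\right) = \left(2748 - 1001\right) \left(-3041 + 616 \sqrt{44}\right) = 1747 \left(-3041 + 616 \cdot 2 \sqrt{11}\right) = 1747 \left(-3041 + 1232 \sqrt{11}\right) = -5312627 + 2152304 \sqrt{11}$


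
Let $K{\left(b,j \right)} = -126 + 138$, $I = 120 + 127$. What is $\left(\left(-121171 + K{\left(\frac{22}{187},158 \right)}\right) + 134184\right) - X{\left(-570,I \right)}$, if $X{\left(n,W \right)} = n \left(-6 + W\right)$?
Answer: $150395$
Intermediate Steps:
$I = 247$
$K{\left(b,j \right)} = 12$
$\left(\left(-121171 + K{\left(\frac{22}{187},158 \right)}\right) + 134184\right) - X{\left(-570,I \right)} = \left(\left(-121171 + 12\right) + 134184\right) - - 570 \left(-6 + 247\right) = \left(-121159 + 134184\right) - \left(-570\right) 241 = 13025 - -137370 = 13025 + 137370 = 150395$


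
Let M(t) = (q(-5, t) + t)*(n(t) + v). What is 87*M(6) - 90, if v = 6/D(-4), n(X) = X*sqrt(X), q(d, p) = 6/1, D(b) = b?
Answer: -1656 + 6264*sqrt(6) ≈ 13688.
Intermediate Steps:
q(d, p) = 6 (q(d, p) = 6*1 = 6)
n(X) = X**(3/2)
v = -3/2 (v = 6/(-4) = 6*(-1/4) = -3/2 ≈ -1.5000)
M(t) = (6 + t)*(-3/2 + t**(3/2)) (M(t) = (6 + t)*(t**(3/2) - 3/2) = (6 + t)*(-3/2 + t**(3/2)))
87*M(6) - 90 = 87*(-9 + 6**(5/2) + 6*6**(3/2) - 3/2*6) - 90 = 87*(-9 + 36*sqrt(6) + 6*(6*sqrt(6)) - 9) - 90 = 87*(-9 + 36*sqrt(6) + 36*sqrt(6) - 9) - 90 = 87*(-18 + 72*sqrt(6)) - 90 = (-1566 + 6264*sqrt(6)) - 90 = -1656 + 6264*sqrt(6)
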